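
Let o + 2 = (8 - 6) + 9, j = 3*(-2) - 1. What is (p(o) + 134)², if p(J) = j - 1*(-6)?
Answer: 17689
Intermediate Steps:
j = -7 (j = -6 - 1 = -7)
o = 9 (o = -2 + ((8 - 6) + 9) = -2 + (2 + 9) = -2 + 11 = 9)
p(J) = -1 (p(J) = -7 - 1*(-6) = -7 + 6 = -1)
(p(o) + 134)² = (-1 + 134)² = 133² = 17689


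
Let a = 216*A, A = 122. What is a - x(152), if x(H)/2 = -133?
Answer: 26618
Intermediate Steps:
x(H) = -266 (x(H) = 2*(-133) = -266)
a = 26352 (a = 216*122 = 26352)
a - x(152) = 26352 - 1*(-266) = 26352 + 266 = 26618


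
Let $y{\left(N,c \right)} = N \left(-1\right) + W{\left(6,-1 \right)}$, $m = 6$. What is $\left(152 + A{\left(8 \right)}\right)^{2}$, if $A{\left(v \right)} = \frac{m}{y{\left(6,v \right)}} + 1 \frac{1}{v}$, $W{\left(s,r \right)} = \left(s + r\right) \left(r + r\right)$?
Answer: $\frac{368449}{16} \approx 23028.0$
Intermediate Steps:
$W{\left(s,r \right)} = 2 r \left(r + s\right)$ ($W{\left(s,r \right)} = \left(r + s\right) 2 r = 2 r \left(r + s\right)$)
$y{\left(N,c \right)} = -10 - N$ ($y{\left(N,c \right)} = N \left(-1\right) + 2 \left(-1\right) \left(-1 + 6\right) = - N + 2 \left(-1\right) 5 = - N - 10 = -10 - N$)
$A{\left(v \right)} = - \frac{3}{8} + \frac{1}{v}$ ($A{\left(v \right)} = \frac{6}{-10 - 6} + 1 \frac{1}{v} = \frac{6}{-10 - 6} + \frac{1}{v} = \frac{6}{-16} + \frac{1}{v} = 6 \left(- \frac{1}{16}\right) + \frac{1}{v} = - \frac{3}{8} + \frac{1}{v}$)
$\left(152 + A{\left(8 \right)}\right)^{2} = \left(152 - \left(\frac{3}{8} - \frac{1}{8}\right)\right)^{2} = \left(152 + \left(- \frac{3}{8} + \frac{1}{8}\right)\right)^{2} = \left(152 - \frac{1}{4}\right)^{2} = \left(\frac{607}{4}\right)^{2} = \frac{368449}{16}$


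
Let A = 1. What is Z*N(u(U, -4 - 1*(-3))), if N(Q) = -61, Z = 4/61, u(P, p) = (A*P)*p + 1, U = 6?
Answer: -4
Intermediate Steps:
u(P, p) = 1 + P*p (u(P, p) = (1*P)*p + 1 = P*p + 1 = 1 + P*p)
Z = 4/61 (Z = 4*(1/61) = 4/61 ≈ 0.065574)
Z*N(u(U, -4 - 1*(-3))) = (4/61)*(-61) = -4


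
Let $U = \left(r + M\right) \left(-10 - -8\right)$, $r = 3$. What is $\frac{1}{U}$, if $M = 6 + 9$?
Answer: $- \frac{1}{36} \approx -0.027778$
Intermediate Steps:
$M = 15$
$U = -36$ ($U = \left(3 + 15\right) \left(-10 - -8\right) = 18 \left(-10 + 8\right) = 18 \left(-2\right) = -36$)
$\frac{1}{U} = \frac{1}{-36} = - \frac{1}{36}$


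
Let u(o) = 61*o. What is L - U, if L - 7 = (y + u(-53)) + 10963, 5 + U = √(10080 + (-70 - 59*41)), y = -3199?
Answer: 4543 - √7591 ≈ 4455.9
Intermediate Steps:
U = -5 + √7591 (U = -5 + √(10080 + (-70 - 59*41)) = -5 + √(10080 + (-70 - 2419)) = -5 + √(10080 - 2489) = -5 + √7591 ≈ 82.126)
L = 4538 (L = 7 + ((-3199 + 61*(-53)) + 10963) = 7 + ((-3199 - 3233) + 10963) = 7 + (-6432 + 10963) = 7 + 4531 = 4538)
L - U = 4538 - (-5 + √7591) = 4538 + (5 - √7591) = 4543 - √7591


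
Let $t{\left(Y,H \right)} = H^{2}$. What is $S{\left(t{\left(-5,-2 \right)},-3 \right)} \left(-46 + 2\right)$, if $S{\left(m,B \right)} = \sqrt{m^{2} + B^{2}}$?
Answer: $-220$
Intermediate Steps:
$S{\left(m,B \right)} = \sqrt{B^{2} + m^{2}}$
$S{\left(t{\left(-5,-2 \right)},-3 \right)} \left(-46 + 2\right) = \sqrt{\left(-3\right)^{2} + \left(\left(-2\right)^{2}\right)^{2}} \left(-46 + 2\right) = \sqrt{9 + 4^{2}} \left(-44\right) = \sqrt{9 + 16} \left(-44\right) = \sqrt{25} \left(-44\right) = 5 \left(-44\right) = -220$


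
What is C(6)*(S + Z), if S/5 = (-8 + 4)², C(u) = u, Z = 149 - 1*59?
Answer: 1020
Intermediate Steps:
Z = 90 (Z = 149 - 59 = 90)
S = 80 (S = 5*(-8 + 4)² = 5*(-4)² = 5*16 = 80)
C(6)*(S + Z) = 6*(80 + 90) = 6*170 = 1020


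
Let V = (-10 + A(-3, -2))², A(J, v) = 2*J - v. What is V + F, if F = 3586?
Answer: 3782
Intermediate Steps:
A(J, v) = -v + 2*J
V = 196 (V = (-10 + (-1*(-2) + 2*(-3)))² = (-10 + (2 - 6))² = (-10 - 4)² = (-14)² = 196)
V + F = 196 + 3586 = 3782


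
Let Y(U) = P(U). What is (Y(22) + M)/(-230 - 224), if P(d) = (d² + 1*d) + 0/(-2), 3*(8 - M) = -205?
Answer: -1747/1362 ≈ -1.2827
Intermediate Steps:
M = 229/3 (M = 8 - ⅓*(-205) = 8 + 205/3 = 229/3 ≈ 76.333)
P(d) = d + d² (P(d) = (d² + d) + 0*(-½) = (d + d²) + 0 = d + d²)
Y(U) = U*(1 + U)
(Y(22) + M)/(-230 - 224) = (22*(1 + 22) + 229/3)/(-230 - 224) = (22*23 + 229/3)/(-454) = (506 + 229/3)*(-1/454) = (1747/3)*(-1/454) = -1747/1362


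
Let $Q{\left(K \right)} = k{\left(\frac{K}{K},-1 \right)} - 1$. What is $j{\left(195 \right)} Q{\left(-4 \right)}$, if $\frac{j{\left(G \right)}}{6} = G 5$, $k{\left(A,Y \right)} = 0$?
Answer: $-5850$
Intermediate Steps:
$Q{\left(K \right)} = -1$ ($Q{\left(K \right)} = 0 - 1 = -1$)
$j{\left(G \right)} = 30 G$ ($j{\left(G \right)} = 6 G 5 = 6 \cdot 5 G = 30 G$)
$j{\left(195 \right)} Q{\left(-4 \right)} = 30 \cdot 195 \left(-1\right) = 5850 \left(-1\right) = -5850$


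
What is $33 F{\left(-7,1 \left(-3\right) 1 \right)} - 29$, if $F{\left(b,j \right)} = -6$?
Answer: $-227$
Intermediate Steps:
$33 F{\left(-7,1 \left(-3\right) 1 \right)} - 29 = 33 \left(-6\right) - 29 = -198 - 29 = -227$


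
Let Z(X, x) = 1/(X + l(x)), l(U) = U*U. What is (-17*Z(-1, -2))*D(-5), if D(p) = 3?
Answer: -17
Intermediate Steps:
l(U) = U²
Z(X, x) = 1/(X + x²)
(-17*Z(-1, -2))*D(-5) = -17/(-1 + (-2)²)*3 = -17/(-1 + 4)*3 = -17/3*3 = -17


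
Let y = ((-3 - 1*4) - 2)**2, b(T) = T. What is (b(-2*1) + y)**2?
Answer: 6241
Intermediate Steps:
y = 81 (y = ((-3 - 4) - 2)**2 = (-7 - 2)**2 = (-9)**2 = 81)
(b(-2*1) + y)**2 = (-2*1 + 81)**2 = (-2 + 81)**2 = 79**2 = 6241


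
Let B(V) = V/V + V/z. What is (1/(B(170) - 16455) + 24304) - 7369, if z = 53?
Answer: 14765490967/871892 ≈ 16935.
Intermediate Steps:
B(V) = 1 + V/53 (B(V) = V/V + V/53 = 1 + V*(1/53) = 1 + V/53)
(1/(B(170) - 16455) + 24304) - 7369 = (1/((1 + (1/53)*170) - 16455) + 24304) - 7369 = (1/((1 + 170/53) - 16455) + 24304) - 7369 = (1/(223/53 - 16455) + 24304) - 7369 = (1/(-871892/53) + 24304) - 7369 = (-53/871892 + 24304) - 7369 = 21190463115/871892 - 7369 = 14765490967/871892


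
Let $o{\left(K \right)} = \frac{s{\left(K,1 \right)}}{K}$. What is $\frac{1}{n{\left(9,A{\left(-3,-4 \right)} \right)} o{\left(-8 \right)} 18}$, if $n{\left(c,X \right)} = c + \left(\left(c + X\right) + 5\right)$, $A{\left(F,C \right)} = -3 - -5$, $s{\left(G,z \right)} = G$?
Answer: $\frac{1}{450} \approx 0.0022222$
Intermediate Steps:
$o{\left(K \right)} = 1$ ($o{\left(K \right)} = \frac{K}{K} = 1$)
$A{\left(F,C \right)} = 2$ ($A{\left(F,C \right)} = -3 + 5 = 2$)
$n{\left(c,X \right)} = 5 + X + 2 c$ ($n{\left(c,X \right)} = c + \left(\left(X + c\right) + 5\right) = c + \left(5 + X + c\right) = 5 + X + 2 c$)
$\frac{1}{n{\left(9,A{\left(-3,-4 \right)} \right)} o{\left(-8 \right)} 18} = \frac{1}{\left(5 + 2 + 2 \cdot 9\right) 1 \cdot 18} = \frac{1}{\left(5 + 2 + 18\right) 1 \cdot 18} = \frac{1}{25 \cdot 1 \cdot 18} = \frac{1}{25 \cdot 18} = \frac{1}{450}$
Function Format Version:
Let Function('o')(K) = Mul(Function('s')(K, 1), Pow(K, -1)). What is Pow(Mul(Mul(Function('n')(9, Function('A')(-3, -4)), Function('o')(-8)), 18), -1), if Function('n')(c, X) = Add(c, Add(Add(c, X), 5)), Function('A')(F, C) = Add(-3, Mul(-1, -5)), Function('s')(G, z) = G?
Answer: Rational(1, 450) ≈ 0.0022222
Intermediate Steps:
Function('o')(K) = 1 (Function('o')(K) = Mul(K, Pow(K, -1)) = 1)
Function('A')(F, C) = 2 (Function('A')(F, C) = Add(-3, 5) = 2)
Function('n')(c, X) = Add(5, X, Mul(2, c)) (Function('n')(c, X) = Add(c, Add(Add(X, c), 5)) = Add(c, Add(5, X, c)) = Add(5, X, Mul(2, c)))
Pow(Mul(Mul(Function('n')(9, Function('A')(-3, -4)), Function('o')(-8)), 18), -1) = Pow(Mul(Mul(Add(5, 2, Mul(2, 9)), 1), 18), -1) = Pow(Mul(Mul(Add(5, 2, 18), 1), 18), -1) = Pow(Mul(Mul(25, 1), 18), -1) = Pow(Mul(25, 18), -1) = Pow(450, -1) = Rational(1, 450)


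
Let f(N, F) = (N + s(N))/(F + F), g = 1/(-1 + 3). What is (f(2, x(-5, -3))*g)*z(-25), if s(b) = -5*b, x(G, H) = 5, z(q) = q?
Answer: 10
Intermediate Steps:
g = ½ (g = 1/2 = ½ ≈ 0.50000)
f(N, F) = -2*N/F (f(N, F) = (N - 5*N)/(F + F) = (-4*N)/((2*F)) = (-4*N)*(1/(2*F)) = -2*N/F)
(f(2, x(-5, -3))*g)*z(-25) = (-2*2/5*(½))*(-25) = (-2*2*⅕*(½))*(-25) = -⅘*½*(-25) = -⅖*(-25) = 10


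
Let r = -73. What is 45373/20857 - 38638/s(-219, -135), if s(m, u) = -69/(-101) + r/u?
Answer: -5493658989893/174030808 ≈ -31567.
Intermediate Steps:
s(m, u) = 69/101 - 73/u (s(m, u) = -69/(-101) - 73/u = -69*(-1/101) - 73/u = 69/101 - 73/u)
45373/20857 - 38638/s(-219, -135) = 45373/20857 - 38638/(69/101 - 73/(-135)) = 45373*(1/20857) - 38638/(69/101 - 73*(-1/135)) = 45373/20857 - 38638/(69/101 + 73/135) = 45373/20857 - 38638/16688/13635 = 45373/20857 - 38638*13635/16688 = 45373/20857 - 263414565/8344 = -5493658989893/174030808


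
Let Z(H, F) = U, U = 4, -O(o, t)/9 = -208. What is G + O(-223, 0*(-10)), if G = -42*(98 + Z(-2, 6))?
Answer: -2412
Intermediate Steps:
O(o, t) = 1872 (O(o, t) = -9*(-208) = 1872)
Z(H, F) = 4
G = -4284 (G = -42*(98 + 4) = -42*102 = -4284)
G + O(-223, 0*(-10)) = -4284 + 1872 = -2412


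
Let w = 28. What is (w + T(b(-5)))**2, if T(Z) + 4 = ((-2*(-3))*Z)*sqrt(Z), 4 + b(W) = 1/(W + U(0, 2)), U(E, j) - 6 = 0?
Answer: -396 - 864*I*sqrt(3) ≈ -396.0 - 1496.5*I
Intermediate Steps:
U(E, j) = 6 (U(E, j) = 6 + 0 = 6)
b(W) = -4 + 1/(6 + W) (b(W) = -4 + 1/(W + 6) = -4 + 1/(6 + W))
T(Z) = -4 + 6*Z**(3/2) (T(Z) = -4 + ((-2*(-3))*Z)*sqrt(Z) = -4 + (6*Z)*sqrt(Z) = -4 + 6*Z**(3/2))
(w + T(b(-5)))**2 = (28 + (-4 + 6*((-23 - 4*(-5))/(6 - 5))**(3/2)))**2 = (28 + (-4 + 6*((-23 + 20)/1)**(3/2)))**2 = (28 + (-4 + 6*(1*(-3))**(3/2)))**2 = (28 + (-4 + 6*(-3)**(3/2)))**2 = (28 + (-4 + 6*(-3*I*sqrt(3))))**2 = (28 + (-4 - 18*I*sqrt(3)))**2 = (24 - 18*I*sqrt(3))**2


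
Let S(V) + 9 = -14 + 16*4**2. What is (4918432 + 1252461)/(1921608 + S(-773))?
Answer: 6170893/1921841 ≈ 3.2109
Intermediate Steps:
S(V) = 233 (S(V) = -9 + (-14 + 16*4**2) = -9 + (-14 + 16*16) = -9 + (-14 + 256) = -9 + 242 = 233)
(4918432 + 1252461)/(1921608 + S(-773)) = (4918432 + 1252461)/(1921608 + 233) = 6170893/1921841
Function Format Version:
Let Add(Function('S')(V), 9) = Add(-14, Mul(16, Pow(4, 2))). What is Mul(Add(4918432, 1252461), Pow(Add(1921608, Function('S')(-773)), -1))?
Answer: Rational(6170893, 1921841) ≈ 3.2109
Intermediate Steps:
Function('S')(V) = 233 (Function('S')(V) = Add(-9, Add(-14, Mul(16, Pow(4, 2)))) = Add(-9, Add(-14, Mul(16, 16))) = Add(-9, Add(-14, 256)) = Add(-9, 242) = 233)
Mul(Add(4918432, 1252461), Pow(Add(1921608, Function('S')(-773)), -1)) = Mul(Add(4918432, 1252461), Pow(Add(1921608, 233), -1)) = Mul(6170893, Pow(1921841, -1)) = Mul(6170893, Rational(1, 1921841)) = Rational(6170893, 1921841)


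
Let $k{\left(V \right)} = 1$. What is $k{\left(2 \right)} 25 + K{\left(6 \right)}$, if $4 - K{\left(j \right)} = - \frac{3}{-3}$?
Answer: $28$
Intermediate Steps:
$K{\left(j \right)} = 3$ ($K{\left(j \right)} = 4 - - \frac{3}{-3} = 4 - \left(-3\right) \left(- \frac{1}{3}\right) = 4 - 1 = 3$)
$k{\left(2 \right)} 25 + K{\left(6 \right)} = 1 \cdot 25 + 3 = 25 + 3 = 28$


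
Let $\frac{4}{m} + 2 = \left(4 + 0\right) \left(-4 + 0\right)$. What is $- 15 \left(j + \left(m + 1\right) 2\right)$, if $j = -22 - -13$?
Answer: $\frac{335}{3} \approx 111.67$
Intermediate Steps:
$m = - \frac{2}{9}$ ($m = \frac{4}{-2 + \left(4 + 0\right) \left(-4 + 0\right)} = \frac{4}{-2 + 4 \left(-4\right)} = \frac{4}{-2 - 16} = \frac{4}{-18} = 4 \left(- \frac{1}{18}\right) = - \frac{2}{9} \approx -0.22222$)
$j = -9$ ($j = -22 + 13 = -9$)
$- 15 \left(j + \left(m + 1\right) 2\right) = - 15 \left(-9 + \left(- \frac{2}{9} + 1\right) 2\right) = - 15 \left(-9 + \frac{7}{9} \cdot 2\right) = - 15 \left(-9 + \frac{14}{9}\right) = \left(-15\right) \left(- \frac{67}{9}\right) = \frac{335}{3}$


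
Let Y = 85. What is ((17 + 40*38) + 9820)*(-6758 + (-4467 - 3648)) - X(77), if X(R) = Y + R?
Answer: -168912823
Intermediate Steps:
X(R) = 85 + R
((17 + 40*38) + 9820)*(-6758 + (-4467 - 3648)) - X(77) = ((17 + 40*38) + 9820)*(-6758 + (-4467 - 3648)) - (85 + 77) = ((17 + 1520) + 9820)*(-6758 - 8115) - 1*162 = (1537 + 9820)*(-14873) - 162 = 11357*(-14873) - 162 = -168912661 - 162 = -168912823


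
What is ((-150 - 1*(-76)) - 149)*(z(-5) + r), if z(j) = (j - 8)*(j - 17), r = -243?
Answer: -9589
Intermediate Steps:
z(j) = (-17 + j)*(-8 + j) (z(j) = (-8 + j)*(-17 + j) = (-17 + j)*(-8 + j))
((-150 - 1*(-76)) - 149)*(z(-5) + r) = ((-150 - 1*(-76)) - 149)*((136 + (-5)² - 25*(-5)) - 243) = ((-150 + 76) - 149)*((136 + 25 + 125) - 243) = (-74 - 149)*(286 - 243) = -223*43 = -9589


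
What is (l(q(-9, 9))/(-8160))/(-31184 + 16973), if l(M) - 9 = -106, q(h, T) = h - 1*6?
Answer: -97/115961760 ≈ -8.3648e-7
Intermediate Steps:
q(h, T) = -6 + h (q(h, T) = h - 6 = -6 + h)
l(M) = -97 (l(M) = 9 - 106 = -97)
(l(q(-9, 9))/(-8160))/(-31184 + 16973) = (-97/(-8160))/(-31184 + 16973) = -97*(-1/8160)/(-14211) = (97/8160)*(-1/14211) = -97/115961760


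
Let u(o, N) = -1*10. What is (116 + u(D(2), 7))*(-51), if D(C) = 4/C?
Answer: -5406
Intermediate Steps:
u(o, N) = -10
(116 + u(D(2), 7))*(-51) = (116 - 10)*(-51) = 106*(-51) = -5406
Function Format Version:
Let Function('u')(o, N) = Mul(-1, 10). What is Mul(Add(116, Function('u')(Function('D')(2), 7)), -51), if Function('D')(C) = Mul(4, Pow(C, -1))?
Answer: -5406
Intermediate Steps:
Function('u')(o, N) = -10
Mul(Add(116, Function('u')(Function('D')(2), 7)), -51) = Mul(Add(116, -10), -51) = Mul(106, -51) = -5406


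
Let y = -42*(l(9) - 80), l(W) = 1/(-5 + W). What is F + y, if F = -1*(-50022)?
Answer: 106743/2 ≈ 53372.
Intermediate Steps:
F = 50022
y = 6699/2 (y = -42*(1/(-5 + 9) - 80) = -42*(1/4 - 80) = -42*(¼ - 80) = -42*(-319/4) = 6699/2 ≈ 3349.5)
F + y = 50022 + 6699/2 = 106743/2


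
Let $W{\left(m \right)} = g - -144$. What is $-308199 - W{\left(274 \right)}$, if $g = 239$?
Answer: $-308582$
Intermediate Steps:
$W{\left(m \right)} = 383$ ($W{\left(m \right)} = 239 - -144 = 239 + 144 = 383$)
$-308199 - W{\left(274 \right)} = -308199 - 383 = -308582$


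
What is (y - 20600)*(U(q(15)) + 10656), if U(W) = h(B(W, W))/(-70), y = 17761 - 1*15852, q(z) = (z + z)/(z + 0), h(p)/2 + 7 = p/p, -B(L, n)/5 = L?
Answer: -6971107506/35 ≈ -1.9917e+8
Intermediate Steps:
B(L, n) = -5*L
h(p) = -12 (h(p) = -14 + 2*(p/p) = -14 + 2*1 = -14 + 2 = -12)
q(z) = 2 (q(z) = (2*z)/z = 2)
y = 1909 (y = 17761 - 15852 = 1909)
U(W) = 6/35 (U(W) = -12/(-70) = -12*(-1/70) = 6/35)
(y - 20600)*(U(q(15)) + 10656) = (1909 - 20600)*(6/35 + 10656) = -18691*372966/35 = -6971107506/35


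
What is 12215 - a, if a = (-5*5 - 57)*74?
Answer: 18283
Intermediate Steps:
a = -6068 (a = (-25 - 57)*74 = -82*74 = -6068)
12215 - a = 12215 - 1*(-6068) = 12215 + 6068 = 18283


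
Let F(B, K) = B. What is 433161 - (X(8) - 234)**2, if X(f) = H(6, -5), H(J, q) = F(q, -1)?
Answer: 376040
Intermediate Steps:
H(J, q) = q
X(f) = -5
433161 - (X(8) - 234)**2 = 433161 - (-5 - 234)**2 = 433161 - 1*(-239)**2 = 433161 - 1*57121 = 433161 - 57121 = 376040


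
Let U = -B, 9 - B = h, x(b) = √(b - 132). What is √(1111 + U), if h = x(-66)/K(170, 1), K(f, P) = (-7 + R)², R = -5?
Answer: √(158688 + 3*I*√22)/12 ≈ 33.196 + 0.0014718*I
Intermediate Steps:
x(b) = √(-132 + b)
K(f, P) = 144 (K(f, P) = (-7 - 5)² = (-12)² = 144)
h = I*√22/48 (h = √(-132 - 66)/144 = √(-198)*(1/144) = (3*I*√22)*(1/144) = I*√22/48 ≈ 0.097717*I)
B = 9 - I*√22/48 ≈ 9.0 - 0.097717*I
U = -9 + I*√22/48 (U = -(9 - I*√22/48) = -9 + I*√22/48 ≈ -9.0 + 0.097717*I)
√(1111 + U) = √(1111 + (-9 + I*√22/48)) = √(1102 + I*√22/48)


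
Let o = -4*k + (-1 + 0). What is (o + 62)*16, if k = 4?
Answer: 720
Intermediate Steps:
o = -17 (o = -4*4 + (-1 + 0) = -16 - 1 = -17)
(o + 62)*16 = (-17 + 62)*16 = 45*16 = 720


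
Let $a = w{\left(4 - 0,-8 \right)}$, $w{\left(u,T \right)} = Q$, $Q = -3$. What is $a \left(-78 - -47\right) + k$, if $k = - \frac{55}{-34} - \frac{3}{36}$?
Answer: $\frac{19285}{204} \approx 94.534$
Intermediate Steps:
$w{\left(u,T \right)} = -3$
$a = -3$
$k = \frac{313}{204}$ ($k = \left(-55\right) \left(- \frac{1}{34}\right) - \frac{1}{12} = \frac{55}{34} - \frac{1}{12} = \frac{313}{204} \approx 1.5343$)
$a \left(-78 - -47\right) + k = - 3 \left(-78 - -47\right) + \frac{313}{204} = - 3 \left(-78 + 47\right) + \frac{313}{204} = \left(-3\right) \left(-31\right) + \frac{313}{204} = 93 + \frac{313}{204} = \frac{19285}{204}$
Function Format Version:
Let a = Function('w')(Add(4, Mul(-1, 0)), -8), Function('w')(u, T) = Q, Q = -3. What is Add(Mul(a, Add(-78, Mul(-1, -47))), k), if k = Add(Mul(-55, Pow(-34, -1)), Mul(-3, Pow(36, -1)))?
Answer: Rational(19285, 204) ≈ 94.534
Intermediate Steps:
Function('w')(u, T) = -3
a = -3
k = Rational(313, 204) (k = Add(Mul(-55, Rational(-1, 34)), Mul(-3, Rational(1, 36))) = Add(Rational(55, 34), Rational(-1, 12)) = Rational(313, 204) ≈ 1.5343)
Add(Mul(a, Add(-78, Mul(-1, -47))), k) = Add(Mul(-3, Add(-78, Mul(-1, -47))), Rational(313, 204)) = Add(Mul(-3, Add(-78, 47)), Rational(313, 204)) = Add(Mul(-3, -31), Rational(313, 204)) = Add(93, Rational(313, 204)) = Rational(19285, 204)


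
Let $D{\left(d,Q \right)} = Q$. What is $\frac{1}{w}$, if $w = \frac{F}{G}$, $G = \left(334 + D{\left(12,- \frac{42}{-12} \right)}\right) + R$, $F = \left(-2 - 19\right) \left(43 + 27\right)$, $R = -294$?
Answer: $- \frac{29}{980} \approx -0.029592$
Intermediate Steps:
$F = -1470$ ($F = \left(-2 - 19\right) 70 = \left(-21\right) 70 = -1470$)
$G = \frac{87}{2}$ ($G = \left(334 - \frac{42}{-12}\right) - 294 = \left(334 - - \frac{7}{2}\right) - 294 = \left(334 + \frac{7}{2}\right) - 294 = \frac{675}{2} - 294 = \frac{87}{2} \approx 43.5$)
$w = - \frac{980}{29}$ ($w = - \frac{1470}{\frac{87}{2}} = \left(-1470\right) \frac{2}{87} = - \frac{980}{29} \approx -33.793$)
$\frac{1}{w} = \frac{1}{- \frac{980}{29}} = - \frac{29}{980}$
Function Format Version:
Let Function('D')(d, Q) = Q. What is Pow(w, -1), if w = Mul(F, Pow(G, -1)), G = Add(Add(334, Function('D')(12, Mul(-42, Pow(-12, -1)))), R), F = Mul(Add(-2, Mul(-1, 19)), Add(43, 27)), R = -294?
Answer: Rational(-29, 980) ≈ -0.029592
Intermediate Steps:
F = -1470 (F = Mul(Add(-2, -19), 70) = Mul(-21, 70) = -1470)
G = Rational(87, 2) (G = Add(Add(334, Mul(-42, Pow(-12, -1))), -294) = Add(Add(334, Mul(-42, Rational(-1, 12))), -294) = Add(Add(334, Rational(7, 2)), -294) = Add(Rational(675, 2), -294) = Rational(87, 2) ≈ 43.500)
w = Rational(-980, 29) (w = Mul(-1470, Pow(Rational(87, 2), -1)) = Mul(-1470, Rational(2, 87)) = Rational(-980, 29) ≈ -33.793)
Pow(w, -1) = Pow(Rational(-980, 29), -1) = Rational(-29, 980)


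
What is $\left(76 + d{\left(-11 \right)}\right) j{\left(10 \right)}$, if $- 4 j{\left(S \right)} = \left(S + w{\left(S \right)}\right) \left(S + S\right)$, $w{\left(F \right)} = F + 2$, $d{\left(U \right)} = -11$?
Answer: $-7150$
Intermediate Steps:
$w{\left(F \right)} = 2 + F$
$j{\left(S \right)} = - \frac{S \left(2 + 2 S\right)}{2}$ ($j{\left(S \right)} = - \frac{\left(S + \left(2 + S\right)\right) \left(S + S\right)}{4} = - \frac{\left(2 + 2 S\right) 2 S}{4} = - \frac{2 S \left(2 + 2 S\right)}{4} = - \frac{S \left(2 + 2 S\right)}{2}$)
$\left(76 + d{\left(-11 \right)}\right) j{\left(10 \right)} = \left(76 - 11\right) \left(\left(-1\right) 10 \left(1 + 10\right)\right) = 65 \left(\left(-1\right) 10 \cdot 11\right) = 65 \left(-110\right) = -7150$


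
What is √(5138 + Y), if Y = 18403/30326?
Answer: √4725803415466/30326 ≈ 71.684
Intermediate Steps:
Y = 18403/30326 (Y = 18403*(1/30326) = 18403/30326 ≈ 0.60684)
√(5138 + Y) = √(5138 + 18403/30326) = √(155833391/30326) = √4725803415466/30326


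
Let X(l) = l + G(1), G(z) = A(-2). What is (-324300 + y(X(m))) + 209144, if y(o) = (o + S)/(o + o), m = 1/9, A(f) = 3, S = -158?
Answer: -3225065/28 ≈ -1.1518e+5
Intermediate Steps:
G(z) = 3
m = 1/9 ≈ 0.11111
X(l) = 3 + l (X(l) = l + 3 = 3 + l)
y(o) = (-158 + o)/(2*o) (y(o) = (o - 158)/(o + o) = (-158 + o)/((2*o)) = (-158 + o)*(1/(2*o)) = (-158 + o)/(2*o))
(-324300 + y(X(m))) + 209144 = (-324300 + (-158 + (3 + 1/9))/(2*(3 + 1/9))) + 209144 = (-324300 + (-158 + 28/9)/(2*(28/9))) + 209144 = (-324300 + (1/2)*(9/28)*(-1394/9)) + 209144 = (-324300 - 697/28) + 209144 = -9081097/28 + 209144 = -3225065/28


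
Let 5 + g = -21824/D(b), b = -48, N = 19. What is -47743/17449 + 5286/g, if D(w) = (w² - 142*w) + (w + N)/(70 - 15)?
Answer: -46439648234419/64703945575 ≈ -717.72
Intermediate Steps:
D(w) = 19/55 + w² - 7809*w/55 (D(w) = (w² - 142*w) + (w + 19)/(70 - 15) = (w² - 142*w) + (19 + w)/55 = (w² - 142*w) + (19 + w)*(1/55) = (w² - 142*w) + (19/55 + w/55) = 19/55 + w² - 7809*w/55)
g = -3708175/501571 (g = -5 - 21824/(19/55 + (-48)² - 7809/55*(-48)) = -5 - 21824/(19/55 + 2304 + 374832/55) = -5 - 21824/501571/55 = -5 - 21824*55/501571 = -5 - 1200320/501571 = -3708175/501571 ≈ -7.3931)
-47743/17449 + 5286/g = -47743/17449 + 5286/(-3708175/501571) = -47743*1/17449 + 5286*(-501571/3708175) = -47743/17449 - 2651304306/3708175 = -46439648234419/64703945575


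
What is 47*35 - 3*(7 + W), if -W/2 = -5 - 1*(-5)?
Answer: 1624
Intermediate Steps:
W = 0 (W = -2*(-5 - 1*(-5)) = -2*(-5 + 5) = -2*0 = 0)
47*35 - 3*(7 + W) = 47*35 - 3*(7 + 0) = 1645 - 3*7 = 1645 - 21 = 1624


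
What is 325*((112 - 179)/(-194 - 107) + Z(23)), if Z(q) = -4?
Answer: -369525/301 ≈ -1227.7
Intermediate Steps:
325*((112 - 179)/(-194 - 107) + Z(23)) = 325*((112 - 179)/(-194 - 107) - 4) = 325*(-67/(-301) - 4) = 325*(-67*(-1/301) - 4) = 325*(67/301 - 4) = 325*(-1137/301) = -369525/301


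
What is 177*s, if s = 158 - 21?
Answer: 24249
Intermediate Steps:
s = 137
177*s = 177*137 = 24249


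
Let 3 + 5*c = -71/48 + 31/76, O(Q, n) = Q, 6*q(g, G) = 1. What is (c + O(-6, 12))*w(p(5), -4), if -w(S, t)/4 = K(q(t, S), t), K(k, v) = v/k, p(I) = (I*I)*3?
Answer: -62146/95 ≈ -654.17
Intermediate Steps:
q(g, G) = 1/6 (q(g, G) = (1/6)*1 = 1/6)
p(I) = 3*I**2 (p(I) = I**2*3 = 3*I**2)
c = -3713/4560 (c = -3/5 + (-71/48 + 31/76)/5 = -3/5 + (1/5)*(-977/912) = -3/5 - 977/4560 = -3713/4560 ≈ -0.81425)
w(S, t) = -24*t (w(S, t) = -4*t/1/6 = -4*t*6 = -24*t)
(c + O(-6, 12))*w(p(5), -4) = (-3713/4560 - 6)*(-24*(-4)) = -31073/4560*96 = -62146/95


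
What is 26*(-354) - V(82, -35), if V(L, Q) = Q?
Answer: -9169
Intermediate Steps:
26*(-354) - V(82, -35) = 26*(-354) - 1*(-35) = -9204 + 35 = -9169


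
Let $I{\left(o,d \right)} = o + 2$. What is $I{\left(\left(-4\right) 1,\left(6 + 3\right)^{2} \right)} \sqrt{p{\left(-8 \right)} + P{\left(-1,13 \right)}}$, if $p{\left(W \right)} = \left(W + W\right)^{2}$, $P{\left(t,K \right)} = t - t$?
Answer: $-32$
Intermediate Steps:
$P{\left(t,K \right)} = 0$
$I{\left(o,d \right)} = 2 + o$
$p{\left(W \right)} = 4 W^{2}$ ($p{\left(W \right)} = \left(2 W\right)^{2} = 4 W^{2}$)
$I{\left(\left(-4\right) 1,\left(6 + 3\right)^{2} \right)} \sqrt{p{\left(-8 \right)} + P{\left(-1,13 \right)}} = \left(2 - 4\right) \sqrt{4 \left(-8\right)^{2} + 0} = \left(2 - 4\right) \sqrt{4 \cdot 64 + 0} = - 2 \sqrt{256 + 0} = - 2 \sqrt{256} = \left(-2\right) 16 = -32$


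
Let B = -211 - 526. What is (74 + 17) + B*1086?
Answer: -800291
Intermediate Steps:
B = -737
(74 + 17) + B*1086 = (74 + 17) - 737*1086 = 91 - 800382 = -800291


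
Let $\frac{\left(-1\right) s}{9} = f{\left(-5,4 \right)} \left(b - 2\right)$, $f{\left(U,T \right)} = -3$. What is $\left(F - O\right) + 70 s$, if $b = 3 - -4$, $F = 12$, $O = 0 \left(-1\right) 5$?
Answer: $9462$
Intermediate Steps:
$O = 0$ ($O = 0 \cdot 5 = 0$)
$b = 7$ ($b = 3 + 4 = 7$)
$s = 135$ ($s = - 9 \left(- 3 \left(7 - 2\right)\right) = - 9 \left(\left(-3\right) 5\right) = \left(-9\right) \left(-15\right) = 135$)
$\left(F - O\right) + 70 s = \left(12 - 0\right) + 70 \cdot 135 = \left(12 + 0\right) + 9450 = 12 + 9450 = 9462$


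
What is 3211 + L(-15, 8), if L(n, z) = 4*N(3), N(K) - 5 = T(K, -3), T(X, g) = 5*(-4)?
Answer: 3151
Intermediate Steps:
T(X, g) = -20
N(K) = -15 (N(K) = 5 - 20 = -15)
L(n, z) = -60 (L(n, z) = 4*(-15) = -60)
3211 + L(-15, 8) = 3211 - 60 = 3151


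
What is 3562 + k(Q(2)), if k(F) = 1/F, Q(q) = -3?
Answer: 10685/3 ≈ 3561.7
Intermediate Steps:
3562 + k(Q(2)) = 3562 + 1/(-3) = 3562 - ⅓ = 10685/3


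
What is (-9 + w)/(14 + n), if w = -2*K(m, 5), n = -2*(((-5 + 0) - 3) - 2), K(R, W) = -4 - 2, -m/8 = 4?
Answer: 3/34 ≈ 0.088235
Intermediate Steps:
m = -32 (m = -8*4 = -32)
K(R, W) = -6
n = 20 (n = -2*((-5 - 3) - 2) = -2*(-8 - 2) = -2*(-10) = 20)
w = 12 (w = -2*(-6) = 12)
(-9 + w)/(14 + n) = (-9 + 12)/(14 + 20) = 3/34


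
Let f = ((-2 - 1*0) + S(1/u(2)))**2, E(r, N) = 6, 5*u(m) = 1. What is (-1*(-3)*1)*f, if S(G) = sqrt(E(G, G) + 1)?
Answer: 33 - 12*sqrt(7) ≈ 1.2510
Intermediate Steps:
u(m) = 1/5 (u(m) = (1/5)*1 = 1/5)
S(G) = sqrt(7) (S(G) = sqrt(6 + 1) = sqrt(7))
f = (-2 + sqrt(7))**2 (f = ((-2 - 1*0) + sqrt(7))**2 = ((-2 + 0) + sqrt(7))**2 = (-2 + sqrt(7))**2 ≈ 0.41699)
(-1*(-3)*1)*f = (-1*(-3)*1)*(2 - sqrt(7))**2 = (3*1)*(2 - sqrt(7))**2 = 3*(2 - sqrt(7))**2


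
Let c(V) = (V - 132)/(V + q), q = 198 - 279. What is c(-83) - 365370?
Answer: -59920465/164 ≈ -3.6537e+5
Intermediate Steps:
q = -81
c(V) = (-132 + V)/(-81 + V) (c(V) = (V - 132)/(V - 81) = (-132 + V)/(-81 + V))
c(-83) - 365370 = (-132 - 83)/(-81 - 83) - 365370 = -215/(-164) - 365370 = -1/164*(-215) - 365370 = 215/164 - 365370 = -59920465/164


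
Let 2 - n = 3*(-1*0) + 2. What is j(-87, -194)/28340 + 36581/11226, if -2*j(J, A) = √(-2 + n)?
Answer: 36581/11226 - I*√2/56680 ≈ 3.2586 - 2.4951e-5*I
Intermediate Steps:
n = 0 (n = 2 - (3*(-1*0) + 2) = 2 - (3*0 + 2) = 2 - (0 + 2) = 2 - 1*2 = 2 - 2 = 0)
j(J, A) = -I*√2/2 (j(J, A) = -√(-2 + 0)/2 = -I*√2/2)
j(-87, -194)/28340 + 36581/11226 = -I*√2/2/28340 + 36581/11226 = -I*√2/2*(1/28340) + 36581*(1/11226) = -I*√2/56680 + 36581/11226 = 36581/11226 - I*√2/56680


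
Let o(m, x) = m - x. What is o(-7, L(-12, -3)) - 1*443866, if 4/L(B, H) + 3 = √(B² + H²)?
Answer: -5326477/12 - √17/12 ≈ -4.4387e+5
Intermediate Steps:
L(B, H) = 4/(-3 + √(B² + H²))
o(-7, L(-12, -3)) - 1*443866 = (-7 - 4/(-3 + √((-12)² + (-3)²))) - 1*443866 = (-7 - 4/(-3 + √(144 + 9))) - 443866 = (-7 - 4/(-3 + √153)) - 443866 = (-7 - 4/(-3 + 3*√17)) - 443866 = -443873 - 4/(-3 + 3*√17)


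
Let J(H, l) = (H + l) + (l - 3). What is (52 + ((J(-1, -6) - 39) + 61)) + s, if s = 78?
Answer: 136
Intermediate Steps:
J(H, l) = -3 + H + 2*l (J(H, l) = (H + l) + (-3 + l) = -3 + H + 2*l)
(52 + ((J(-1, -6) - 39) + 61)) + s = (52 + (((-3 - 1 + 2*(-6)) - 39) + 61)) + 78 = (52 + (((-3 - 1 - 12) - 39) + 61)) + 78 = (52 + ((-16 - 39) + 61)) + 78 = (52 + (-55 + 61)) + 78 = (52 + 6) + 78 = 58 + 78 = 136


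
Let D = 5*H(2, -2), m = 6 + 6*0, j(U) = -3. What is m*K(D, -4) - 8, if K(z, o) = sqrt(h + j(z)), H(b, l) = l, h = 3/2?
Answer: -8 + 3*I*sqrt(6) ≈ -8.0 + 7.3485*I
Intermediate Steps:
h = 3/2 (h = 3*(1/2) = 3/2 ≈ 1.5000)
m = 6 (m = 6 + 0 = 6)
D = -10 (D = 5*(-2) = -10)
K(z, o) = I*sqrt(6)/2 (K(z, o) = sqrt(3/2 - 3) = sqrt(-3/2) = I*sqrt(6)/2)
m*K(D, -4) - 8 = 6*(I*sqrt(6)/2) - 8 = 3*I*sqrt(6) - 8 = -8 + 3*I*sqrt(6)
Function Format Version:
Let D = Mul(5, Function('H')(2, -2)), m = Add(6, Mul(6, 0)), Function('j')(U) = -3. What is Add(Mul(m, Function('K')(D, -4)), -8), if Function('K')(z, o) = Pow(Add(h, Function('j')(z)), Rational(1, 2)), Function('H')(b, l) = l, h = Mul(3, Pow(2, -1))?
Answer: Add(-8, Mul(3, I, Pow(6, Rational(1, 2)))) ≈ Add(-8.0000, Mul(7.3485, I))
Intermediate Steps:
h = Rational(3, 2) (h = Mul(3, Rational(1, 2)) = Rational(3, 2) ≈ 1.5000)
m = 6 (m = Add(6, 0) = 6)
D = -10 (D = Mul(5, -2) = -10)
Function('K')(z, o) = Mul(Rational(1, 2), I, Pow(6, Rational(1, 2))) (Function('K')(z, o) = Pow(Add(Rational(3, 2), -3), Rational(1, 2)) = Pow(Rational(-3, 2), Rational(1, 2)) = Mul(Rational(1, 2), I, Pow(6, Rational(1, 2))))
Add(Mul(m, Function('K')(D, -4)), -8) = Add(Mul(6, Mul(Rational(1, 2), I, Pow(6, Rational(1, 2)))), -8) = Add(Mul(3, I, Pow(6, Rational(1, 2))), -8) = Add(-8, Mul(3, I, Pow(6, Rational(1, 2))))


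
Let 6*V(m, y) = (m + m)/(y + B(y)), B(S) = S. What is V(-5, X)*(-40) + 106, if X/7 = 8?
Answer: 4477/42 ≈ 106.60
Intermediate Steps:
X = 56 (X = 7*8 = 56)
V(m, y) = m/(6*y) (V(m, y) = ((m + m)/(y + y))/6 = ((2*m)/((2*y)))/6 = ((2*m)*(1/(2*y)))/6 = (m/y)/6 = m/(6*y))
V(-5, X)*(-40) + 106 = ((⅙)*(-5)/56)*(-40) + 106 = ((⅙)*(-5)*(1/56))*(-40) + 106 = -5/336*(-40) + 106 = 25/42 + 106 = 4477/42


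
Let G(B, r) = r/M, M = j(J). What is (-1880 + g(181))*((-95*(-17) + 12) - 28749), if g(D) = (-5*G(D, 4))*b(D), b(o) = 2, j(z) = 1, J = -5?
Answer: 52074240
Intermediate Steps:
M = 1
G(B, r) = r (G(B, r) = r/1 = r*1 = r)
g(D) = -40 (g(D) = -5*4*2 = -20*2 = -40)
(-1880 + g(181))*((-95*(-17) + 12) - 28749) = (-1880 - 40)*((-95*(-17) + 12) - 28749) = -1920*((1615 + 12) - 28749) = -1920*(1627 - 28749) = -1920*(-27122) = 52074240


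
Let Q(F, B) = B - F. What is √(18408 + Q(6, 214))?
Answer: 2*√4654 ≈ 136.44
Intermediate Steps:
√(18408 + Q(6, 214)) = √(18408 + (214 - 1*6)) = √(18408 + (214 - 6)) = √(18408 + 208) = √18616 = 2*√4654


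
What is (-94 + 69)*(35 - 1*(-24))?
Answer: -1475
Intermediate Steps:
(-94 + 69)*(35 - 1*(-24)) = -25*(35 + 24) = -25*59 = -1475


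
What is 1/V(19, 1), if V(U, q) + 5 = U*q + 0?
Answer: 1/14 ≈ 0.071429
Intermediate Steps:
V(U, q) = -5 + U*q (V(U, q) = -5 + (U*q + 0) = -5 + U*q)
1/V(19, 1) = 1/(-5 + 19*1) = 1/(-5 + 19) = 1/14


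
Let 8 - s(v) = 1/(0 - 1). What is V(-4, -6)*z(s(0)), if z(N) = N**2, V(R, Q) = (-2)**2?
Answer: 324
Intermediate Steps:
s(v) = 9 (s(v) = 8 - 1/(0 - 1) = 8 - 1/(-1) = 8 - 1*(-1) = 8 + 1 = 9)
V(R, Q) = 4
V(-4, -6)*z(s(0)) = 4*9**2 = 4*81 = 324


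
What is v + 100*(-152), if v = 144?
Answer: -15056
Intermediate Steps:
v + 100*(-152) = 144 + 100*(-152) = 144 - 15200 = -15056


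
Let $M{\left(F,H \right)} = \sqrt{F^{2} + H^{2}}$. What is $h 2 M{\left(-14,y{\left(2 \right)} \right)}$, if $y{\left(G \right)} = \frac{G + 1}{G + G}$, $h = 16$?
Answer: $8 \sqrt{3145} \approx 448.64$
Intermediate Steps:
$y{\left(G \right)} = \frac{1 + G}{2 G}$
$h 2 M{\left(-14,y{\left(2 \right)} \right)} = 16 \cdot 2 \sqrt{\left(-14\right)^{2} + \left(\frac{1 + 2}{2 \cdot 2}\right)^{2}} = 32 \sqrt{196 + \left(\frac{1}{2} \cdot \frac{1}{2} \cdot 3\right)^{2}} = 32 \sqrt{196 + \left(\frac{3}{4}\right)^{2}} = 32 \sqrt{196 + \frac{9}{16}} = 32 \sqrt{\frac{3145}{16}} = 32 \frac{\sqrt{3145}}{4} = 8 \sqrt{3145}$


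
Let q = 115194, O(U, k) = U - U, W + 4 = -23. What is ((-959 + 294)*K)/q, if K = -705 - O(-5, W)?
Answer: 156275/38398 ≈ 4.0699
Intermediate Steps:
W = -27 (W = -4 - 23 = -27)
O(U, k) = 0
K = -705 (K = -705 - 1*0 = -705 + 0 = -705)
((-959 + 294)*K)/q = ((-959 + 294)*(-705))/115194 = -665*(-705)*(1/115194) = 468825*(1/115194) = 156275/38398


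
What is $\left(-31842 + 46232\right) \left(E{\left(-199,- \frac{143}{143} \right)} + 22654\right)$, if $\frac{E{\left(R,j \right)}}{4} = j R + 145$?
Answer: $345791700$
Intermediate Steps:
$E{\left(R,j \right)} = 580 + 4 R j$ ($E{\left(R,j \right)} = 4 \left(j R + 145\right) = 4 \left(R j + 145\right) = 4 \left(145 + R j\right) = 580 + 4 R j$)
$\left(-31842 + 46232\right) \left(E{\left(-199,- \frac{143}{143} \right)} + 22654\right) = \left(-31842 + 46232\right) \left(\left(580 + 4 \left(-199\right) \left(- \frac{143}{143}\right)\right) + 22654\right) = 14390 \left(\left(580 + 4 \left(-199\right) \left(\left(-143\right) \frac{1}{143}\right)\right) + 22654\right) = 14390 \left(\left(580 + 4 \left(-199\right) \left(-1\right)\right) + 22654\right) = 14390 \left(\left(580 + 796\right) + 22654\right) = 14390 \left(1376 + 22654\right) = 14390 \cdot 24030 = 345791700$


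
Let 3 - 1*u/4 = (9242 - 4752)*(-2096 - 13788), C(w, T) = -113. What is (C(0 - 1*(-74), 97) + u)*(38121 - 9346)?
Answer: 8208832409725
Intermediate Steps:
u = 285276652 (u = 12 - 4*(9242 - 4752)*(-2096 - 13788) = 12 - 17960*(-15884) = 12 - 4*(-71319160) = 12 + 285276640 = 285276652)
(C(0 - 1*(-74), 97) + u)*(38121 - 9346) = (-113 + 285276652)*(38121 - 9346) = 285276539*28775 = 8208832409725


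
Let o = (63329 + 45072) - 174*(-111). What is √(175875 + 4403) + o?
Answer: 127715 + √180278 ≈ 1.2814e+5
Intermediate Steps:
o = 127715 (o = 108401 + 19314 = 127715)
√(175875 + 4403) + o = √(175875 + 4403) + 127715 = √180278 + 127715 = 127715 + √180278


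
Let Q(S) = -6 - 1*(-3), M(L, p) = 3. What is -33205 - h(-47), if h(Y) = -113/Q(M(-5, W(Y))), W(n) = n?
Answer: -99728/3 ≈ -33243.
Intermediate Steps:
Q(S) = -3 (Q(S) = -6 + 3 = -3)
h(Y) = 113/3 (h(Y) = -113/(-3) = -113*(-⅓) = 113/3)
-33205 - h(-47) = -33205 - 1*113/3 = -33205 - 113/3 = -99728/3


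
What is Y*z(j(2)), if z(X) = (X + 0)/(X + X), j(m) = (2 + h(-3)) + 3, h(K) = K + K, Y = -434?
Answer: -217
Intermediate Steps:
h(K) = 2*K
j(m) = -1 (j(m) = (2 + 2*(-3)) + 3 = (2 - 6) + 3 = -4 + 3 = -1)
z(X) = ½ (z(X) = X/((2*X)) = X*(1/(2*X)) = ½)
Y*z(j(2)) = -434*½ = -217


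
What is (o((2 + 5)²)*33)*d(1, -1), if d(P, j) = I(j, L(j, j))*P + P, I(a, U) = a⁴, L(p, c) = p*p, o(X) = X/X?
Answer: 66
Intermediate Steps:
o(X) = 1
L(p, c) = p²
d(P, j) = P + P*j⁴ (d(P, j) = j⁴*P + P = P*j⁴ + P = P + P*j⁴)
(o((2 + 5)²)*33)*d(1, -1) = (1*33)*(1*(1 + (-1)⁴)) = 33*(1*(1 + 1)) = 33*(1*2) = 33*2 = 66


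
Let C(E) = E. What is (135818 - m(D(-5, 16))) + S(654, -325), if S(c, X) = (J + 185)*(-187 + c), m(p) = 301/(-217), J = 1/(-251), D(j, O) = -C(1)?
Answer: 1729035669/7781 ≈ 2.2221e+5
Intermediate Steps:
D(j, O) = -1 (D(j, O) = -1*1 = -1)
J = -1/251 ≈ -0.0039841
m(p) = -43/31 (m(p) = 301*(-1/217) = -43/31)
S(c, X) = -8683158/251 + 46434*c/251 (S(c, X) = (-1/251 + 185)*(-187 + c) = 46434*(-187 + c)/251 = -8683158/251 + 46434*c/251)
(135818 - m(D(-5, 16))) + S(654, -325) = (135818 - 1*(-43/31)) + (-8683158/251 + (46434/251)*654) = (135818 + 43/31) + (-8683158/251 + 30367836/251) = 4210401/31 + 21684678/251 = 1729035669/7781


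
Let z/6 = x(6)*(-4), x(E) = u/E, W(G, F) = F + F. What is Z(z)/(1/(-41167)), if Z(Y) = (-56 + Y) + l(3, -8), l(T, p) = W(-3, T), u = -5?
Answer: 1235010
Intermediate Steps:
W(G, F) = 2*F
x(E) = -5/E
l(T, p) = 2*T
z = 20 (z = 6*(-5/6*(-4)) = 6*(-5*⅙*(-4)) = 6*(-⅚*(-4)) = 6*(10/3) = 20)
Z(Y) = -50 + Y (Z(Y) = (-56 + Y) + 2*3 = (-56 + Y) + 6 = -50 + Y)
Z(z)/(1/(-41167)) = (-50 + 20)/(1/(-41167)) = -30/(-1/41167) = -30*(-41167) = 1235010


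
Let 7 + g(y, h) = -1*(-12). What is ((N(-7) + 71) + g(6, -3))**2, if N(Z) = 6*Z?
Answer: 1156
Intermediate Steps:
g(y, h) = 5 (g(y, h) = -7 - 1*(-12) = -7 + 12 = 5)
((N(-7) + 71) + g(6, -3))**2 = ((6*(-7) + 71) + 5)**2 = ((-42 + 71) + 5)**2 = (29 + 5)**2 = 34**2 = 1156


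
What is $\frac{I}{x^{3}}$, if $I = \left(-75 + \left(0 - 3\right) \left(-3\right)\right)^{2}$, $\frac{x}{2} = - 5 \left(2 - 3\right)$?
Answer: $\frac{1089}{250} \approx 4.356$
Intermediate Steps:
$x = 10$ ($x = 2 \left(- 5 \left(2 - 3\right)\right) = 2 \left(\left(-5\right) \left(-1\right)\right) = 2 \cdot 5 = 10$)
$I = 4356$ ($I = \left(-75 - -9\right)^{2} = \left(-75 + 9\right)^{2} = \left(-66\right)^{2} = 4356$)
$\frac{I}{x^{3}} = \frac{4356}{10^{3}} = \frac{4356}{1000} = 4356 \cdot \frac{1}{1000} = \frac{1089}{250}$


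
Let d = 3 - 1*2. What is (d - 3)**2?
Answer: 4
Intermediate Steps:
d = 1 (d = 3 - 2 = 1)
(d - 3)**2 = (1 - 3)**2 = (-2)**2 = 4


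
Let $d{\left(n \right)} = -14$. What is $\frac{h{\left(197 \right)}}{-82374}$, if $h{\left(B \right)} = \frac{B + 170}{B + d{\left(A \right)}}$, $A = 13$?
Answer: $- \frac{367}{15074442} \approx -2.4346 \cdot 10^{-5}$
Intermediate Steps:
$h{\left(B \right)} = \frac{170 + B}{-14 + B}$ ($h{\left(B \right)} = \frac{B + 170}{B - 14} = \frac{170 + B}{-14 + B}$)
$\frac{h{\left(197 \right)}}{-82374} = \frac{\frac{1}{-14 + 197} \left(170 + 197\right)}{-82374} = \frac{1}{183} \cdot 367 \left(- \frac{1}{82374}\right) = \frac{367}{183} \left(- \frac{1}{82374}\right) = - \frac{367}{15074442}$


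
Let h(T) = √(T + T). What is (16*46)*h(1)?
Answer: 736*√2 ≈ 1040.9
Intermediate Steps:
h(T) = √2*√T (h(T) = √(2*T) = √2*√T)
(16*46)*h(1) = (16*46)*(√2*√1) = 736*(√2*1) = 736*√2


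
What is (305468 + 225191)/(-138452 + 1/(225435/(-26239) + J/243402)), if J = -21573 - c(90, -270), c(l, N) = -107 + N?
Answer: -774028876985777/201948775510837 ≈ -3.8328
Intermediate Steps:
J = -21196 (J = -21573 - (-107 - 270) = -21573 - 1*(-377) = -21573 + 377 = -21196)
(305468 + 225191)/(-138452 + 1/(225435/(-26239) + J/243402)) = (305468 + 225191)/(-138452 + 1/(225435/(-26239) - 21196/243402)) = 530659/(-138452 + 1/(225435*(-1/26239) - 21196*1/243402)) = 530659/(-138452 + 1/(-11865/1381 - 10598/121701)) = 530659/(-138452 + 1/(-1458618203/168069081)) = 530659/(-138452 - 168069081/1458618203) = 530659/(-201948775510837/1458618203) = 530659*(-1458618203/201948775510837) = -774028876985777/201948775510837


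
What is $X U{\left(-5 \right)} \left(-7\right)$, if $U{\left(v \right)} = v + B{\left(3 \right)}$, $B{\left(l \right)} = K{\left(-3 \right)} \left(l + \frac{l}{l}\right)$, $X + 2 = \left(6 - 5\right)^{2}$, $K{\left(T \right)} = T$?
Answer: $-119$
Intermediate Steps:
$X = -1$ ($X = -2 + \left(6 - 5\right)^{2} = -2 + 1^{2} = -2 + 1 = -1$)
$B{\left(l \right)} = -3 - 3 l$ ($B{\left(l \right)} = - 3 \left(l + \frac{l}{l}\right) = - 3 \left(l + 1\right) = - 3 \left(1 + l\right) = -3 - 3 l$)
$U{\left(v \right)} = -12 + v$ ($U{\left(v \right)} = v - 12 = -12 + v$)
$X U{\left(-5 \right)} \left(-7\right) = - (-12 - 5) \left(-7\right) = \left(-1\right) \left(-17\right) \left(-7\right) = 17 \left(-7\right) = -119$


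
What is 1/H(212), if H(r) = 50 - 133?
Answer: -1/83 ≈ -0.012048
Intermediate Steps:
H(r) = -83
1/H(212) = 1/(-83) = -1/83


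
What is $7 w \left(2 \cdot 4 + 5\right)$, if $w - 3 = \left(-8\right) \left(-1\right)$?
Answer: $1001$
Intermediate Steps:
$w = 11$ ($w = 3 - -8 = 3 + 8 = 11$)
$7 w \left(2 \cdot 4 + 5\right) = 7 \cdot 11 \left(2 \cdot 4 + 5\right) = 77 \left(8 + 5\right) = 77 \cdot 13 = 1001$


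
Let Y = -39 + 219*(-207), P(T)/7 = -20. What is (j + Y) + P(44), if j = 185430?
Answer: 139918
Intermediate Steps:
P(T) = -140 (P(T) = 7*(-20) = -140)
Y = -45372 (Y = -39 - 45333 = -45372)
(j + Y) + P(44) = (185430 - 45372) - 140 = 140058 - 140 = 139918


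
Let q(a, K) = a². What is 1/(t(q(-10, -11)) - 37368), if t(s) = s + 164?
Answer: -1/37104 ≈ -2.6951e-5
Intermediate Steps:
t(s) = 164 + s
1/(t(q(-10, -11)) - 37368) = 1/((164 + (-10)²) - 37368) = 1/((164 + 100) - 37368) = 1/(264 - 37368) = 1/(-37104) = -1/37104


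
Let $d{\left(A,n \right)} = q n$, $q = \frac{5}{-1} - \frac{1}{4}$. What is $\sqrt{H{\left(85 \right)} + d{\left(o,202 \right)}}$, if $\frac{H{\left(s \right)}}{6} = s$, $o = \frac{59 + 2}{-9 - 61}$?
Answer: $\frac{i \sqrt{2202}}{2} \approx 23.463 i$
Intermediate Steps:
$o = - \frac{61}{70}$ ($o = \frac{61}{-70} = 61 \left(- \frac{1}{70}\right) = - \frac{61}{70} \approx -0.87143$)
$q = - \frac{21}{4}$ ($q = 5 \left(-1\right) - \frac{1}{4} = -5 - \frac{1}{4} = - \frac{21}{4} \approx -5.25$)
$d{\left(A,n \right)} = - \frac{21 n}{4}$
$H{\left(s \right)} = 6 s$
$\sqrt{H{\left(85 \right)} + d{\left(o,202 \right)}} = \sqrt{6 \cdot 85 - \frac{2121}{2}} = \sqrt{510 - \frac{2121}{2}} = \sqrt{- \frac{1101}{2}} = \frac{i \sqrt{2202}}{2}$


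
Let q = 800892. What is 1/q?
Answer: 1/800892 ≈ 1.2486e-6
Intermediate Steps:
1/q = 1/800892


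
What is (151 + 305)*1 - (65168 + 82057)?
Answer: -146769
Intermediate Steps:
(151 + 305)*1 - (65168 + 82057) = 456*1 - 1*147225 = 456 - 147225 = -146769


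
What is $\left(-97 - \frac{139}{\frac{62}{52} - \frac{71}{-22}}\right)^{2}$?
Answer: $\frac{6590354761}{399424} \approx 16500.0$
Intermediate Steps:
$\left(-97 - \frac{139}{\frac{62}{52} - \frac{71}{-22}}\right)^{2} = \left(-97 - \frac{139}{62 \cdot \frac{1}{52} - - \frac{71}{22}}\right)^{2} = \left(-97 - \frac{139}{\frac{31}{26} + \frac{71}{22}}\right)^{2} = \left(-97 - \frac{139}{\frac{632}{143}}\right)^{2} = \left(-97 - \frac{19877}{632}\right)^{2} = \left(- \frac{81181}{632}\right)^{2} = \frac{6590354761}{399424}$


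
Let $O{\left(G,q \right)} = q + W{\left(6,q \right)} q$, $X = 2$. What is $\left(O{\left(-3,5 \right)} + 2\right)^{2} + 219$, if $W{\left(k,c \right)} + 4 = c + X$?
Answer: $703$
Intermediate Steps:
$W{\left(k,c \right)} = -2 + c$ ($W{\left(k,c \right)} = -4 + \left(c + 2\right) = -4 + \left(2 + c\right) = -2 + c$)
$O{\left(G,q \right)} = q + q \left(-2 + q\right)$ ($O{\left(G,q \right)} = q + \left(-2 + q\right) q = q + q \left(-2 + q\right)$)
$\left(O{\left(-3,5 \right)} + 2\right)^{2} + 219 = \left(5 \left(-1 + 5\right) + 2\right)^{2} + 219 = \left(5 \cdot 4 + 2\right)^{2} + 219 = \left(20 + 2\right)^{2} + 219 = 22^{2} + 219 = 484 + 219 = 703$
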